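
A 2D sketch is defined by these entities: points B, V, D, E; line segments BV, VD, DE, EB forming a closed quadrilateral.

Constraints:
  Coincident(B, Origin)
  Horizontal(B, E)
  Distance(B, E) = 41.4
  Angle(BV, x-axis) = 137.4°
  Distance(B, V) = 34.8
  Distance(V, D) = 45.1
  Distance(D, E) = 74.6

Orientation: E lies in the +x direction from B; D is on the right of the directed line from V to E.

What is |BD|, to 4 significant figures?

36.88

B is at the origin; B and E share the same y with |BE| = 41.4 and E in +x, so E = (41.4, 0). BV runs at 137.4° with |BV| = 34.8, so V = (-25.62, 23.56). D is determined by |VD| = 45.1 and |DE| = 74.6 together: it lies at the intersection of circle(V, 45.1) and circle(E, 74.6). With |VE| = 71.04, the foot of the radical line on VE is 10.66 from V and the perpendicular offset is √(45.1² − 10.66²) = 43.82. Taking the right-of-VE solution: D = (-30.09, -21.32).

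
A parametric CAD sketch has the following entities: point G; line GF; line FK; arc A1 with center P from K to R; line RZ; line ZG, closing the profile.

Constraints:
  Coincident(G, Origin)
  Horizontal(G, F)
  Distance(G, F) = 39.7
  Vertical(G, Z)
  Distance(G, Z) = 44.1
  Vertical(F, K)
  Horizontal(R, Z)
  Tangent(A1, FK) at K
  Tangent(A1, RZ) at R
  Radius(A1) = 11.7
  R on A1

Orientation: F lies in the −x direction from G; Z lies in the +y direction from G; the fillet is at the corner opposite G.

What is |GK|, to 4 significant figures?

51.24

G is at the origin; GF is horizontal with |GF| = 39.7 and F on the −x side, so F = (-39.70, 0.000). G and Z share the same x with |GZ| = 44.1 and Z on the +y side, so Z = (0.000, 44.10). The virtual corner opposite G is at (-39.70, 44.10). Tangency of A1 to FK means the radius PK is perpendicular to FK and the tangent condition forces PR to be normal to RZ, with radius 11.7, so the center P sits 11.7 in from both sides at P = (-28.00, 32.40). That places the tangent points at K = (-39.70, 32.40) on FK and R = (-28.00, 44.10) on RZ. Then |GK| = |K − G| = 51.24.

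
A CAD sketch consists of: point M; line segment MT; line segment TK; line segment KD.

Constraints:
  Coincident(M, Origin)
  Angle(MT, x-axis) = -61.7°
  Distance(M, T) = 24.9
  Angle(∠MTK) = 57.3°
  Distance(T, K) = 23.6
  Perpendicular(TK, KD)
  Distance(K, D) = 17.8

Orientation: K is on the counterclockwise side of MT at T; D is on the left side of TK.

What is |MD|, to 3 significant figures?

10.6

M is at the origin; MT runs at -61.7° with length 24.9, so T = 24.9·(cos -61.7°, sin -61.7°) = (11.8, -21.9). ∠MTK = 57.3°, so TK runs at -61.7° + (180° − 57.3°) = 61.0° from the x-axis; with |TK| = 23.6, K = T + 23.6·(cos 61.0°, sin 61.0°) = (23.2, -1.28). TK ⟂ KD; with |KD| = 17.8 on the left of TK, D = K + 17.8·(-0.875, 0.485) = (7.68, 7.35). Then |MD| = |D − M| = 10.6.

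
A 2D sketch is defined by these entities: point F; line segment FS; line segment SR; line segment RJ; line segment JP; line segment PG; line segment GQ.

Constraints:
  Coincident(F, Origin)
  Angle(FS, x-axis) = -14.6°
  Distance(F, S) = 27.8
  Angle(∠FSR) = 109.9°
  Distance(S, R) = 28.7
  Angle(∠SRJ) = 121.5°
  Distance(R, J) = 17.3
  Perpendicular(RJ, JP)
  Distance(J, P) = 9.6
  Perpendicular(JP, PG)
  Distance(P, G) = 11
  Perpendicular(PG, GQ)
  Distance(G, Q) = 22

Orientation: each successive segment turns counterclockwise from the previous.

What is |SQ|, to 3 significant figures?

42.6

F is at the origin; FS runs at -14.6° with length 27.8, so S = (26.9, -7.01). ∠FSR = 109.9° gives SR at 55.5° from the x-axis; with |SR| = 28.7, R = (43.2, 16.6). ∠SRJ = 121.5° gives RJ at 114° from the x-axis; with |RJ| = 17.3, J = (36.1, 32.4). RJ is perpendicular to JP, so JP runs at -156°; with |JP| = 9.6, P = (27.4, 28.5). The perpendicularity gives PG at right angles to JP, so PG runs at -66.0°; with |PG| = 11.0, G = (31.8, 18.5). PG is perpendicular to GQ, so GQ runs at 24.0°; with |GQ| = 22.0, Q = (51.9, 27.4). Then |SQ| = |Q − S| = 42.6.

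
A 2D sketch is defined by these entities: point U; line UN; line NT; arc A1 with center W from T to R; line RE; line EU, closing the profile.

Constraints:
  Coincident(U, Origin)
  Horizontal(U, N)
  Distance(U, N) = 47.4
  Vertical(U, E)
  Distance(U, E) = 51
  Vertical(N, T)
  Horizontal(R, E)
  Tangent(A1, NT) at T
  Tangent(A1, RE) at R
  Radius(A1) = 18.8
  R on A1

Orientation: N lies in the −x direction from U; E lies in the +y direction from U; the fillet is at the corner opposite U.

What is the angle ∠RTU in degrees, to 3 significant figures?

79.2°

U is at the origin; UN is horizontal with |UN| = 47.4 and N on the −x side, so N = (-47.4, 0.00). UE is vertical with |UE| = 51.0 and E on the +y side, so E = (0.00, 51.0). The virtual corner opposite U is at (-47.4, 51.0). A1 meets NT tangentially, so WT is at right angles to NT and A1 meets RE tangentially, so WR is at right angles to RE, with radius 18.8, so the center W sits 18.8 in from both sides at W = (-28.6, 32.2). That places the tangent points at T = (-47.4, 32.2) on NT and R = (-28.6, 51.0) on RE. Then cos ∠RTU = TR·TU / (|TR||TU|), giving 79.2°.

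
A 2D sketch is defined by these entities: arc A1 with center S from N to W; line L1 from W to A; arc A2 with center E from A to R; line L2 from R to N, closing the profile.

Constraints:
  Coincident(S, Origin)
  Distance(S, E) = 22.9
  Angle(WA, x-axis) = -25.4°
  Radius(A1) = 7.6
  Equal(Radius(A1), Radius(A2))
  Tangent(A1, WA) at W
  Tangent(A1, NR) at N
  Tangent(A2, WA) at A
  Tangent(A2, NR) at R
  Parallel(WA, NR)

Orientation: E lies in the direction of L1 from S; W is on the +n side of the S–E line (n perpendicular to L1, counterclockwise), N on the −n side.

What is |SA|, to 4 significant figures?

24.13

The slot axis is L1's direction at -25.4°, so u = (cos -25.4°, sin -25.4°) = (0.9033, -0.4289) and n = (−sin -25.4°, cos -25.4°) = (0.4289, 0.9033). S is at the origin and E lies 22.9 along u from S, so E = 22.9·u = (20.69, -9.823). Tangency of A1 to both parallel lines with radius 7.6 puts W and N at S ± 7.6·n: W = (3.260, 6.865), N = (-3.260, -6.865). Equal radii place A and R the same way about E: A = E + 7.6·n = (23.95, -2.957), R = E − 7.6·n = (17.43, -16.69). Then |SA| = |A − S| = 24.13.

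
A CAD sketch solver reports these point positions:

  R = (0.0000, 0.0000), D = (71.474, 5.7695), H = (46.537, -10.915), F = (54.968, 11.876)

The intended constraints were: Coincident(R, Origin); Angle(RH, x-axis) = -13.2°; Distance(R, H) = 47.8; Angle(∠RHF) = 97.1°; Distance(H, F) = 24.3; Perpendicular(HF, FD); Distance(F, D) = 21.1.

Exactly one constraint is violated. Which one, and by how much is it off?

Distance(F, D) = 21.1 — off by 3.50.

R = (0.00, 0.00) ✓; RH at -13.20° ✓; |RH| = 47.80 ✓; ∠RHF = 97.10° ✓; |HF| = 24.30 ✓; ∠(HF, FD) = 90.00° ✓; |FD| = 17.60 ✗.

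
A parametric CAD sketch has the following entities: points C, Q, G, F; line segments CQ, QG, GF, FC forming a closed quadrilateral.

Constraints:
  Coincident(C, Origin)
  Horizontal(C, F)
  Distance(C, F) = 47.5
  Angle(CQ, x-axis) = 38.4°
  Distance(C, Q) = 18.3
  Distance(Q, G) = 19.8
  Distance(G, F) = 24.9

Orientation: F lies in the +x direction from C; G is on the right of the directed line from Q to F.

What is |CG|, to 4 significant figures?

24.21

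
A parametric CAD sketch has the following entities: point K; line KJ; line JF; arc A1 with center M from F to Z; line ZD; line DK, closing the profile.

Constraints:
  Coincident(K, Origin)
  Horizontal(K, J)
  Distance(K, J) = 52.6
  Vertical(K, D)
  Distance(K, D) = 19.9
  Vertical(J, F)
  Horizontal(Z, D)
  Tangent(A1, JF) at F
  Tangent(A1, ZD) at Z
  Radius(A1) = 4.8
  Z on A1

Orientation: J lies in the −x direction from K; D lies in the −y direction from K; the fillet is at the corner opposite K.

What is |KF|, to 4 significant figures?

54.72

The virtual corner opposite K is at (-52.60, -19.90). The tangent condition forces MF to be normal to JF and tangency of A1 to ZD means the radius MZ is perpendicular to ZD, with radius 4.8, so the center M sits 4.8 in from both sides at M = (-47.80, -15.10). That places the tangent points at F = (-52.60, -15.10) on JF and Z = (-47.80, -19.90) on ZD. Then |KF| = |F − K| = 54.72.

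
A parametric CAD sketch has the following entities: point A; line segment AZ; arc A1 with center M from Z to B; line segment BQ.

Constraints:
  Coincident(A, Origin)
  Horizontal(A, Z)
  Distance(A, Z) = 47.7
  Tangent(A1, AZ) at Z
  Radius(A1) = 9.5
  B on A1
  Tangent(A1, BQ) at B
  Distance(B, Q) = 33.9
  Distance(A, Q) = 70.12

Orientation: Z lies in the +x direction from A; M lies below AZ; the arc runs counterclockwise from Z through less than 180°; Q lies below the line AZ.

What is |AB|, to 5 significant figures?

41.586

Checks: |MB| = 9.500 ✓; ∠(MB, BQ) = 90.00° ✓; |BQ| = 33.90 ✓; |AQ| = 70.12 ✓.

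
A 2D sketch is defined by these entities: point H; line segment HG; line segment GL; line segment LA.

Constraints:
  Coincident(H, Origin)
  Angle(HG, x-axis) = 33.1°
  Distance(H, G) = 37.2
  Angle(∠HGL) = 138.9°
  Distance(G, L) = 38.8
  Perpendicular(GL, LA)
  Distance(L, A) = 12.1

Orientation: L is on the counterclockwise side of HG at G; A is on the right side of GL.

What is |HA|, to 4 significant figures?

76.18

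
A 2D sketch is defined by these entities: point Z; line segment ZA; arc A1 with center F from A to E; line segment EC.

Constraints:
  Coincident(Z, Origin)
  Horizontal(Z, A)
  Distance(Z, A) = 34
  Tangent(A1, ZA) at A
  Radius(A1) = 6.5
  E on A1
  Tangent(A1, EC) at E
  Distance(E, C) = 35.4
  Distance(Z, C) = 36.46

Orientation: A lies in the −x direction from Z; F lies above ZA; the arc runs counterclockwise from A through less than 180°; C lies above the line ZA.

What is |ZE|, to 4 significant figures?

28.48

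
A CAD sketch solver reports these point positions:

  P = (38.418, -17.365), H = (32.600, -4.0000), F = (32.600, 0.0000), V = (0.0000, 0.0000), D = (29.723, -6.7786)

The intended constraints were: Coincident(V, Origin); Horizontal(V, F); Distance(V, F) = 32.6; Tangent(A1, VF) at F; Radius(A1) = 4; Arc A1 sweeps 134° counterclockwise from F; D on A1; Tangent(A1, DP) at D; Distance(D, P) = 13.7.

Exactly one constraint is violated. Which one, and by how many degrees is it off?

Tangent(A1, DP) at D — off by 4.61°.

V = (0.00, 0.00) ✓; V.y = 0.00, F.y = 0.00 ✓; |VF| = 32.60 ✓; ∠(HF, FV) = 90.00° ✓; |HF| = 4.000 ✓; bearing(H→D) − bearing(H→F) = 134.0° ✓; |HD| = 4.000 ✓; ∠(HD, DP) = 94.61° ✗; |DP| = 13.70 ✓.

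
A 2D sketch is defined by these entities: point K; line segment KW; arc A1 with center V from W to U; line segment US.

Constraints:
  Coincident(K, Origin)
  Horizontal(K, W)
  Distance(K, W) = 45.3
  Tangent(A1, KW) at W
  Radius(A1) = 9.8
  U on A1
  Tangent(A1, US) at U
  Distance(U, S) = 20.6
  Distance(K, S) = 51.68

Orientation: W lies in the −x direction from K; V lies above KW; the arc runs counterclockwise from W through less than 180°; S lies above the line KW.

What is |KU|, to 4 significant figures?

37.74

Checks: |VU| = 9.800 ✓; ∠(VU, US) = 90.00° ✓; |US| = 20.60 ✓; |KS| = 51.68 ✓.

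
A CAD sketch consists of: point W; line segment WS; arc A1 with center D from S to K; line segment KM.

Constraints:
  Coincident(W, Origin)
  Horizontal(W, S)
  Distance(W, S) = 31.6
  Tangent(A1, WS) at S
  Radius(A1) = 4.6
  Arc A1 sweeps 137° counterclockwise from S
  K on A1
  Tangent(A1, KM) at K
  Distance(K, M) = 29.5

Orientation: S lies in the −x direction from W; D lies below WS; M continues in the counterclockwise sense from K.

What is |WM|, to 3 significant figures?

31.0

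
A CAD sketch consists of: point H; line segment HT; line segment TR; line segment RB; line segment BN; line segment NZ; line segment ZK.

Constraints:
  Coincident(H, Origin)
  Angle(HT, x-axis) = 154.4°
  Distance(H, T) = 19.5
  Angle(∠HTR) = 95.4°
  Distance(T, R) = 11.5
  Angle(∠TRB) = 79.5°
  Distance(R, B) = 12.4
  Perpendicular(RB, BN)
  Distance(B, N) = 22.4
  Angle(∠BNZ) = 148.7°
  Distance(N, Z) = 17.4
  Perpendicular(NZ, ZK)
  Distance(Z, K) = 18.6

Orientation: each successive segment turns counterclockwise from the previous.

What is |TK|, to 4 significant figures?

21.90

∠BNZ = 148.7° gives NZ at 100.8° from the x-axis; with |NZ| = 17.4, Z = (-7.310, 32.30). NZ is perpendicular to ZK, so ZK runs at -169.2°; with |ZK| = 18.6, K = (-25.58, 28.81). Then |TK| = |K − T| = 21.90.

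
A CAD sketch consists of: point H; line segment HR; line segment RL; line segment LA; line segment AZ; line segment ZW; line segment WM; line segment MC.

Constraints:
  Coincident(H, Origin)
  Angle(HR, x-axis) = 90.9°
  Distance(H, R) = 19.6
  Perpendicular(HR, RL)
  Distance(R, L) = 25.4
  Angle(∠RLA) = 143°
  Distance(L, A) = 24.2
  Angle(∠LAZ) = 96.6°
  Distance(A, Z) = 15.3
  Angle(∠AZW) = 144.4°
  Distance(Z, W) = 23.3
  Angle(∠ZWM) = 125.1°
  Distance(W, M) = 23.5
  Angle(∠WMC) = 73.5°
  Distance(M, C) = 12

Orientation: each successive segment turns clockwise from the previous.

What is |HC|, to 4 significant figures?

5.059

∠ZWM = 125.1° gives WM at 150.0° from the x-axis; with |WM| = 23.5, M = (-4.377, -5.639). ∠WMC = 73.5° gives MC at 43.50° from the x-axis; with |MC| = 12.0, C = (4.327, 2.622). Then |HC| = |C − H| = 5.059.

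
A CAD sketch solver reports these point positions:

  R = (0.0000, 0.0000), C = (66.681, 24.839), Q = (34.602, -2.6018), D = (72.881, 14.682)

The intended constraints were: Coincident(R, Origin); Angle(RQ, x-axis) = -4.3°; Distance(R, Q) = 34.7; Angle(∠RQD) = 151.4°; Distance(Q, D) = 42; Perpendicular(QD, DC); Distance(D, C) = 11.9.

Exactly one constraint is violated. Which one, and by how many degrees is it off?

Perpendicular(QD, DC) — off by 7.10°.

R = (0.00, 0.00) ✓; RQ at -4.300° ✓; |RQ| = 34.70 ✓; ∠RQD = 151.4° ✓; |QD| = 42.00 ✓; ∠(QD, DC) = 97.10° ✗; |DC| = 11.90 ✓.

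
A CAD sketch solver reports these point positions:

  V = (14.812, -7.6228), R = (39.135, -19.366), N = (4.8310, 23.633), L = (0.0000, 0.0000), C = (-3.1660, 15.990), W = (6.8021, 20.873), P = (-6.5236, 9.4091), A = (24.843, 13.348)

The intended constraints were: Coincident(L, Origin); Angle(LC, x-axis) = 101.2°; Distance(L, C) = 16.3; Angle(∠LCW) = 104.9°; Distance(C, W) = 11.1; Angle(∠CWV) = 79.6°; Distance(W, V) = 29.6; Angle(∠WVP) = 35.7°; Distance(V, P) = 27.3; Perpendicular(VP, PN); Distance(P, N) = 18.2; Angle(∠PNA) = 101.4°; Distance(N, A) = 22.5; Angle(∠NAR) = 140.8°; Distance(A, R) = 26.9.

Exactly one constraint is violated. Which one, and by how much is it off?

Distance(A, R) = 26.9 — off by 8.80.

L = (0.00, 0.00) ✓; LC at 101.2° ✓; |LC| = 16.30 ✓; ∠LCW = 104.9° ✓; |CW| = 11.10 ✓; ∠CWV = 79.60° ✓; |WV| = 29.60 ✓; ∠WVP = 35.70° ✓; |VP| = 27.30 ✓; ∠(VP, PN) = 90.00° ✓; |PN| = 18.20 ✓; ∠PNA = 101.4° ✓; |NA| = 22.50 ✓; ∠NAR = 140.8° ✓; |AR| = 35.70 ✗.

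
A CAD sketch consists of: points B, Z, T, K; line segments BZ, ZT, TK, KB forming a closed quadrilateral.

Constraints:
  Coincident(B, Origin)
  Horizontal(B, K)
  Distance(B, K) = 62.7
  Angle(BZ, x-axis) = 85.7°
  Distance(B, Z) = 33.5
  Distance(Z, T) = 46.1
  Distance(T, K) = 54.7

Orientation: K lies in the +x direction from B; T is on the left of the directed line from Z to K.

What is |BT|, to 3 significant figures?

68.4

Checks: |ZT| = 46.10 ✓; |TK| = 54.70 ✓.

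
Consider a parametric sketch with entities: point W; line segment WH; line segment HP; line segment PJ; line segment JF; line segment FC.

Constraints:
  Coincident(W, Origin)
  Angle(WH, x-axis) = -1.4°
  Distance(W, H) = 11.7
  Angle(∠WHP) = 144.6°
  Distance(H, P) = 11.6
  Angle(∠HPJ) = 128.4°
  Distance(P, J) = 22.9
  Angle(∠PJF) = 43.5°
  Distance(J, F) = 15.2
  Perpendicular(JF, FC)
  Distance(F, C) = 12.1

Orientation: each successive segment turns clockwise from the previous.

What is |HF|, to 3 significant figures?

19.1

W is at the origin; WH runs at -1.4° with length 11.7, so H = (11.7, -0.286). ∠WHP = 144.6° gives HP at -36.8° from the x-axis; with |HP| = 11.6, P = (21.0, -7.23). ∠HPJ = 128.4° gives PJ at -88.4° from the x-axis; with |PJ| = 22.9, J = (21.6, -30.1). ∠PJF = 43.5° gives JF at 135° from the x-axis; with |JF| = 15.2, F = (10.9, -19.4). Then |HF| = |F − H| = 19.1.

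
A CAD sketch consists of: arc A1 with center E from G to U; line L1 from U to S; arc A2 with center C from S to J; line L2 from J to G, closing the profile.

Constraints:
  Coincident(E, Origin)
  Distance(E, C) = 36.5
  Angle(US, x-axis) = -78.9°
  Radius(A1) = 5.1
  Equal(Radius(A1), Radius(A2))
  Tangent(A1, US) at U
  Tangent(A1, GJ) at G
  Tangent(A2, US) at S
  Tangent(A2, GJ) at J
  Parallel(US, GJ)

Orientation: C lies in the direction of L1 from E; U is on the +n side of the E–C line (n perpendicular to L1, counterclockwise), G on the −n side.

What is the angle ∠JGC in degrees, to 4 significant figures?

7.954°

The slot axis is L1's direction at -78.9°, so u = (cos -78.9°, sin -78.9°) = (0.1925, -0.9813) and n = (−sin -78.9°, cos -78.9°) = (0.9813, 0.1925). E is at the origin and C lies 36.5 along u from E, so C = 36.5·u = (7.027, -35.82). Tangency of A1 to both parallel lines with radius 5.1 puts U and G at E ± 5.1·n: U = (5.005, 0.9819), G = (-5.005, -0.9819). Equal radii place S and J the same way about C: S = C + 5.1·n = (12.03, -34.84), J = C − 5.1·n = (2.022, -36.80). Then cos ∠JGC = GJ·GC / (|GJ||GC|), giving 7.954°.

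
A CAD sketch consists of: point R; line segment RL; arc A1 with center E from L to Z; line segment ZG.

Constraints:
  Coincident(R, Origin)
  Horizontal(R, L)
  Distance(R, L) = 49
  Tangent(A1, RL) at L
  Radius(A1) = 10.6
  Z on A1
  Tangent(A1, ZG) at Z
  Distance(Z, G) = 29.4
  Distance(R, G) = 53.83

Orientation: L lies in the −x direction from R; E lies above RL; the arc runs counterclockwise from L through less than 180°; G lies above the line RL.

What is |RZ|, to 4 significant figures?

39.70

R is at the origin; RL is horizontal with |RL| = 49.0 and L on the −x side, so L = (-49.00, 0.000). Since A1 is tangent to RL there, EL ⟂ RL, so E = L + (0, 10.6) = (-49.00, 10.60). Since EZ ⟂ ZG (tangency), |EG| = √(10.6² + 29.4²) = 31.25 regardless of where Z sits on A1. So G lies on both circle(R, 53.83) and circle(E, 31.25); the above-RL intersection is G = (-36.74, 39.35). Z is the foot of the tangent from G: Z = (-38.42, 9.994).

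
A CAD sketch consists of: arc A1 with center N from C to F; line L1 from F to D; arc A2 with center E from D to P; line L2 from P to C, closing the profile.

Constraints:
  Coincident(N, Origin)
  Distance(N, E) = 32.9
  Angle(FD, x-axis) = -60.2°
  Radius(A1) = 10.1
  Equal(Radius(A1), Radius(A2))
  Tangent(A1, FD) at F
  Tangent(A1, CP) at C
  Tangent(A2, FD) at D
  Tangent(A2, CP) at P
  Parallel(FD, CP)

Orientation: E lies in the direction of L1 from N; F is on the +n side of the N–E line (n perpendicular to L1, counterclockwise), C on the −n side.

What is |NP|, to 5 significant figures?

34.415

The slot axis is L1's direction at -60.2°, so u = (cos -60.2°, sin -60.2°) = (0.49697, -0.86777) and n = (−sin -60.2°, cos -60.2°) = (0.86777, 0.49697). N is at the origin and E lies 32.9 along u from N, so E = 32.9·u = (16.350, -28.549). Tangency of A1 to both parallel lines with radius 10.1 puts F and C at N ± 10.1·n: F = (8.7644, 5.0194), C = (-8.7644, -5.0194). Equal radii place D and P the same way about E: D = E + 10.1·n = (25.115, -23.530), P = E − 10.1·n = (7.5860, -33.569). Then |NP| = |P − N| = 34.415.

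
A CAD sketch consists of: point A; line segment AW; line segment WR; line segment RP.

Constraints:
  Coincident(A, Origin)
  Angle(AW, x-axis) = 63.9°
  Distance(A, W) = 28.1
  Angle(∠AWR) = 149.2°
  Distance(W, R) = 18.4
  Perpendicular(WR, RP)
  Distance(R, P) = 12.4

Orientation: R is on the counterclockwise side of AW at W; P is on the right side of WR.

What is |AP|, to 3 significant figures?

50.3

∠AWR = 149.2°, so WR runs at 63.9° + (180° − 149.2°) = 94.7° from the x-axis; with |WR| = 18.4, R = W + 18.4·(cos 94.7°, sin 94.7°) = (10.9, 43.6). WR is perpendicular to RP; with |RP| = 12.4 on the right of WR, P = R + 12.4·(0.997, 0.0819) = (23.2, 44.6). Then |AP| = |P − A| = 50.3.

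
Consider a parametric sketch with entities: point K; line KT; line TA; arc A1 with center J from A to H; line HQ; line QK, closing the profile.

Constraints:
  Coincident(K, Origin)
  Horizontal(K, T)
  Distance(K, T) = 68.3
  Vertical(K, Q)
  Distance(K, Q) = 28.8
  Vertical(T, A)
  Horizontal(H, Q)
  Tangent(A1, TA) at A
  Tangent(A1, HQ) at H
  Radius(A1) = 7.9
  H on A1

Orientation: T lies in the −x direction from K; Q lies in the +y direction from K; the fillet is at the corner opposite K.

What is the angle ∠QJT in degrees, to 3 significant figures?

118°

K is at the origin; K and T share the same y with |KT| = 68.3 and T on the −x side, so T = (-68.3, 0.00). K and Q share the same x with |KQ| = 28.8 and Q on the +y side, so Q = (0.00, 28.8). The virtual corner opposite K is at (-68.3, 28.8). A1 meets TA tangentially, so JA is at right angles to TA and A1 meets HQ tangentially, so JH is at right angles to HQ, with radius 7.9, so the center J sits 7.9 in from both sides at J = (-60.4, 20.9). Then cos ∠QJT = JQ·JT / (|JQ||JT|), giving 118°.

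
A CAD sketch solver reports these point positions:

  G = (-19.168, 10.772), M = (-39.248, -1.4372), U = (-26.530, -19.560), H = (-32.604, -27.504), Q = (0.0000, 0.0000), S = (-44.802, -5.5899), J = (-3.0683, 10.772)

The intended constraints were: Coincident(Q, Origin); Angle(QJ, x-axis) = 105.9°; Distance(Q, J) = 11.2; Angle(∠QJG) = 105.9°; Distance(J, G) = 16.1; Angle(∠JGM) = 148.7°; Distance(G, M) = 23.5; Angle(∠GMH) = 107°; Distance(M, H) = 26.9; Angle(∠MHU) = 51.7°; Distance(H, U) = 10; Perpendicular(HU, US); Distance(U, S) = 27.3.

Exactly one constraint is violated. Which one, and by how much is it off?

Distance(U, S) = 27.3 — off by 4.30.

Q = (0.00, 0.00) ✓; QJ at 105.9° ✓; |QJ| = 11.20 ✓; ∠QJG = 105.9° ✓; |JG| = 16.10 ✓; ∠JGM = 148.7° ✓; |GM| = 23.50 ✓; ∠GMH = 107.0° ✓; |MH| = 26.90 ✓; ∠MHU = 51.70° ✓; |HU| = 10.00 ✓; ∠(HU, US) = 90.00° ✓; |US| = 23.00 ✗.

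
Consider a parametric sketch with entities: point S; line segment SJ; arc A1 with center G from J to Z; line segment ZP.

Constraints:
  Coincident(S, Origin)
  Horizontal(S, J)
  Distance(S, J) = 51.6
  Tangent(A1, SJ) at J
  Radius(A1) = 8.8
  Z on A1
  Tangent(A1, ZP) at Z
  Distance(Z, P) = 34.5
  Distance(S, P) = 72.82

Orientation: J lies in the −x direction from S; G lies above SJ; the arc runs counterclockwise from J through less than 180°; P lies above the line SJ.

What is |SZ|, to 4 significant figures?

45.38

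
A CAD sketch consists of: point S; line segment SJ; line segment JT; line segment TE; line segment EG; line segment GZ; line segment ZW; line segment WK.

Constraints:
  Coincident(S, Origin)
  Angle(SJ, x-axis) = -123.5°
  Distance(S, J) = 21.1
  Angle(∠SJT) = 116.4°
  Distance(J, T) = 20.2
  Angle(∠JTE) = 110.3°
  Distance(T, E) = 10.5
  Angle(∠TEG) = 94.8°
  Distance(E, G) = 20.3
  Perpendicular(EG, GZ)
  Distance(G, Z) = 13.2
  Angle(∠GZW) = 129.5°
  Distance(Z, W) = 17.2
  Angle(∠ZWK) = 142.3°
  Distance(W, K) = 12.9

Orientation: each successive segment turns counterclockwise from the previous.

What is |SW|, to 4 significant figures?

32.50

S is at the origin; SJ runs at -123.5° with length 21.1, so J = (-11.65, -17.59). ∠SJT = 116.4° gives JT at -59.90° from the x-axis; with |JT| = 20.2, T = (-1.515, -35.07). ∠JTE = 110.3° gives TE at 9.800° from the x-axis; with |TE| = 10.5, E = (8.831, -33.28). ∠TEG = 94.8° gives EG at 95.00° from the x-axis; with |EG| = 20.3, G = (7.062, -13.06). EG ⟂ GZ, so GZ runs at -175.0°; with |GZ| = 13.2, Z = (-6.088, -14.21). ∠GZW = 129.5° gives ZW at -124.5° from the x-axis; with |ZW| = 17.2, W = (-15.83, -28.39). Then |SW| = |W − S| = 32.50.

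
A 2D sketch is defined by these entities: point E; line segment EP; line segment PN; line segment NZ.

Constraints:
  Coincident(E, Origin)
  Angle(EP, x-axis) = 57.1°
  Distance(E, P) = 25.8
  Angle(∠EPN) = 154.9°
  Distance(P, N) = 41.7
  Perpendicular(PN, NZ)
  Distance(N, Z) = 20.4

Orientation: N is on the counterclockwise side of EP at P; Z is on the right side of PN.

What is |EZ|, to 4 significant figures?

72.22

E is at the origin; EP runs at 57.1° with length 25.8, so P = 25.8·(cos 57.1°, sin 57.1°) = (14.01, 21.66). ∠EPN = 154.9°, so PN runs at 57.1° + (180° − 154.9°) = 82.20° from the x-axis; with |PN| = 41.7, N = P + 41.7·(cos 82.20°, sin 82.20°) = (19.67, 62.98). The perpendicularity gives NZ at right angles to PN; with |NZ| = 20.4 on the right of PN, Z = N + 20.4·(0.9907, -0.1357) = (39.88, 60.21). Then |EZ| = |Z − E| = 72.22.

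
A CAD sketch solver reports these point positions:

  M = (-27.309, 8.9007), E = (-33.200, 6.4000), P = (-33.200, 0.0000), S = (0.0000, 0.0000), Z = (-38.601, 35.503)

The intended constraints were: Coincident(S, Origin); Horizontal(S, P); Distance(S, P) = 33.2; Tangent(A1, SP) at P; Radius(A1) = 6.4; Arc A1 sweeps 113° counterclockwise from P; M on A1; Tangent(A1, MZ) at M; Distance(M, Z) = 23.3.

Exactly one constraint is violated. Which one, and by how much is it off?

Distance(M, Z) = 23.3 — off by 5.60.

S = (0.00, 0.00) ✓; S.y = 0.00, P.y = 0.00 ✓; |SP| = 33.20 ✓; ∠(EP, PS) = 90.00° ✓; |EP| = 6.400 ✓; bearing(E→M) − bearing(E→P) = 113.0° ✓; |EM| = 6.400 ✓; ∠(EM, MZ) = 90.00° ✓; |MZ| = 28.90 ✗.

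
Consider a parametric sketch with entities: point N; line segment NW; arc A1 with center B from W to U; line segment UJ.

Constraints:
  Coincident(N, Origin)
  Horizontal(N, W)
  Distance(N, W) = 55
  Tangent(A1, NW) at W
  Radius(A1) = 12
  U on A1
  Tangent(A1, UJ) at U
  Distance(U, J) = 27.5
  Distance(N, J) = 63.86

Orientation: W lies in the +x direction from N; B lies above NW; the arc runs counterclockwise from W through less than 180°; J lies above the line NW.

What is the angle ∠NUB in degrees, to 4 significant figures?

19.37°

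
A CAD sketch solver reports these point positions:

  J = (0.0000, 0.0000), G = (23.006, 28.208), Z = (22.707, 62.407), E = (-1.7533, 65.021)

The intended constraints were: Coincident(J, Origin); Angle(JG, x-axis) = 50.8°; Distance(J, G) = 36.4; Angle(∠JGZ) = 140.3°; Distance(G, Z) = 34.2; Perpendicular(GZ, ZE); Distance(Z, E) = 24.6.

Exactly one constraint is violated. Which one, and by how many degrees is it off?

Perpendicular(GZ, ZE) — off by 6.60°.

J = (0.00, 0.00) ✓; JG at 50.80° ✓; |JG| = 36.40 ✓; ∠JGZ = 140.3° ✓; |GZ| = 34.20 ✓; ∠(GZ, ZE) = 83.40° ✗; |ZE| = 24.60 ✓.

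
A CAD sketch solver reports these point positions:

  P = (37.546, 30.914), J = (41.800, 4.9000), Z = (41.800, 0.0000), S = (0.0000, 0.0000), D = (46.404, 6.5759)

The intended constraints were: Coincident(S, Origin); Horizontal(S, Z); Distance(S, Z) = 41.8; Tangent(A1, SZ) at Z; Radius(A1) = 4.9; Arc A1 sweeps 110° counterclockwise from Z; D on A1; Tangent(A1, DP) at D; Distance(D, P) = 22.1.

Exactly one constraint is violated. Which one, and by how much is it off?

Distance(D, P) = 22.1 — off by 3.80.

S = (0.00, 0.00) ✓; S.y = 0.00, Z.y = 0.00 ✓; |SZ| = 41.80 ✓; ∠(JZ, ZS) = 90.00° ✓; |JZ| = 4.900 ✓; bearing(J→D) − bearing(J→Z) = 110.0° ✓; |JD| = 4.900 ✓; ∠(JD, DP) = 90.00° ✓; |DP| = 25.90 ✗.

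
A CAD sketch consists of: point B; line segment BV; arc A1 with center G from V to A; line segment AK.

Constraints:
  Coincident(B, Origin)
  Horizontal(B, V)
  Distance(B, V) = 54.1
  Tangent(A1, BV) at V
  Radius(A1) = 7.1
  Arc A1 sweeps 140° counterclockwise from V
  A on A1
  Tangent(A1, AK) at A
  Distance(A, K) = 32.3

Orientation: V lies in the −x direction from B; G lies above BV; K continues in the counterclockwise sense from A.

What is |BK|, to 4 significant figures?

81.40

On A1, V sits at bearing -90° from G; a 140° counterclockwise sweep puts A at bearing 50°, so A = G + 7.1·(cos 50°, sin 50°) = (-49.54, 12.54). The tangent condition forces GA to be normal to AK, so AK runs along (−sin 50°, cos 50°); with |AK| = 32.3, K = (-74.28, 33.30). Then |BK| = |K − B| = 81.40.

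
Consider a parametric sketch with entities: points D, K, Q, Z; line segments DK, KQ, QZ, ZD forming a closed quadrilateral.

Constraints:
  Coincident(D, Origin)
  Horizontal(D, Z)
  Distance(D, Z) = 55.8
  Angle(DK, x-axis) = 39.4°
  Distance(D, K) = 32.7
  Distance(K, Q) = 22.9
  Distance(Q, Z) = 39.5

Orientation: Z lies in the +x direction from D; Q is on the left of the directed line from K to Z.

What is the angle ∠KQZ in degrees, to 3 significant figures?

66.5°

Checks: |KQ| = 22.90 ✓; |QZ| = 39.50 ✓.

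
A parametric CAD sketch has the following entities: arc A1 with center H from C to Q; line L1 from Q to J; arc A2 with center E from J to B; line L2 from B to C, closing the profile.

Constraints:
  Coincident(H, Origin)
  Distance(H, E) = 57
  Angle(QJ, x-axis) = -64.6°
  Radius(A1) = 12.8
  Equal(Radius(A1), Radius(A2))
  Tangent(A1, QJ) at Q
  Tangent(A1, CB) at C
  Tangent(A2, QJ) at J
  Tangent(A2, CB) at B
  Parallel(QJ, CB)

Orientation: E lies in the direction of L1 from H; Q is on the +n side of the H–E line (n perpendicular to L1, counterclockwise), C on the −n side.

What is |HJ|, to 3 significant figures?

58.4

The slot axis is L1's direction at -64.6°, so u = (cos -64.6°, sin -64.6°) = (0.429, -0.903) and n = (−sin -64.6°, cos -64.6°) = (0.903, 0.429). H is at the origin and E lies 57.0 along u from H, so E = 57.0·u = (24.4, -51.5). Tangency of A1 to both parallel lines with radius 12.8 puts Q and C at H ± 12.8·n: Q = (11.6, 5.49), C = (-11.6, -5.49). Equal radii place J and B the same way about E: J = E + 12.8·n = (36.0, -46.0), B = E − 12.8·n = (12.9, -57.0). Then |HJ| = |J − H| = 58.4.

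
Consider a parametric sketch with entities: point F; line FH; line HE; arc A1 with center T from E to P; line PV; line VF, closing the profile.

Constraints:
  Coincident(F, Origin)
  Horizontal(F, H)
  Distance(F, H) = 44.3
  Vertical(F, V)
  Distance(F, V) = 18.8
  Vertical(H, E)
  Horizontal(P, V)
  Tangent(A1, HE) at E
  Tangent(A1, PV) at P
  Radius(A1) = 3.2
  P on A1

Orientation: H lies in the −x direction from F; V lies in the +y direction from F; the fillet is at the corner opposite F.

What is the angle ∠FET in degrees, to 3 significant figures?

19.4°

F is at the origin; F and H share the same y with |FH| = 44.3 and H on the −x side, so H = (-44.3, 0.00). F and V share the same x with |FV| = 18.8 and V on the +y side, so V = (0.00, 18.8). The virtual corner opposite F is at (-44.3, 18.8). Since A1 is tangent to HE there, TE ⟂ HE and A1 meets PV tangentially, so TP is at right angles to PV, with radius 3.2, so the center T sits 3.2 in from both sides at T = (-41.1, 15.6). That places the tangent points at E = (-44.3, 15.6) on HE and P = (-41.1, 18.8) on PV. Then cos ∠FET = EF·ET / (|EF||ET|), giving 19.4°.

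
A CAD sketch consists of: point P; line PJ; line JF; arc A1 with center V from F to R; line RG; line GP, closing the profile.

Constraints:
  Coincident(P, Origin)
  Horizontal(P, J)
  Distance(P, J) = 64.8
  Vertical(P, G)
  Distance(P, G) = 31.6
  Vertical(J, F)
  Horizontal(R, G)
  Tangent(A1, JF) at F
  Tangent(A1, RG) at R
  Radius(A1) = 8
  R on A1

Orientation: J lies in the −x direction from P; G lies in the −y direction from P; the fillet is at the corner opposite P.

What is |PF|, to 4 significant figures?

68.96

P is at the origin; PJ is horizontal with |PJ| = 64.8 and J on the −x side, so J = (-64.80, 0.000). PG is vertical with |PG| = 31.6 and G on the −y side, so G = (0.000, -31.60). The virtual corner opposite P is at (-64.80, -31.60). Since A1 is tangent to JF there, VF ⟂ JF and A1 meets RG tangentially, so VR is at right angles to RG, with radius 8.0, so the center V sits 8.0 in from both sides at V = (-56.80, -23.60). That places the tangent points at F = (-64.80, -23.60) on JF and R = (-56.80, -31.60) on RG. Then |PF| = |F − P| = 68.96.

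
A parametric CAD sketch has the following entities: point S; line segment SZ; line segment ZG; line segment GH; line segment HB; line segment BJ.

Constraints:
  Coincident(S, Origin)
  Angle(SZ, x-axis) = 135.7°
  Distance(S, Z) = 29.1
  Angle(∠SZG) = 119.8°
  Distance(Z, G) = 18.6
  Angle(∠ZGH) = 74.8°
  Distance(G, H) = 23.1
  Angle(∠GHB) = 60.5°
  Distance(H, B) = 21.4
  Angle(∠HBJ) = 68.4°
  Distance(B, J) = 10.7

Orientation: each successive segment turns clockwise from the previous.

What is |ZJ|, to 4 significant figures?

7.712

S is at the origin; SZ runs at 135.7° with length 29.1, so Z = (-20.83, 20.32). ∠SZG = 119.8° gives ZG at 75.50° from the x-axis; with |ZG| = 18.6, G = (-16.17, 38.33). ∠ZGH = 74.8° gives GH at -29.70° from the x-axis; with |GH| = 23.1, H = (3.896, 26.89). ∠GHB = 60.5° gives HB at -149.2° from the x-axis; with |HB| = 21.4, B = (-14.49, 15.93). ∠HBJ = 68.4° gives BJ at 99.20° from the x-axis; with |BJ| = 10.7, J = (-16.20, 26.49). Then |ZJ| = |J − Z| = 7.712.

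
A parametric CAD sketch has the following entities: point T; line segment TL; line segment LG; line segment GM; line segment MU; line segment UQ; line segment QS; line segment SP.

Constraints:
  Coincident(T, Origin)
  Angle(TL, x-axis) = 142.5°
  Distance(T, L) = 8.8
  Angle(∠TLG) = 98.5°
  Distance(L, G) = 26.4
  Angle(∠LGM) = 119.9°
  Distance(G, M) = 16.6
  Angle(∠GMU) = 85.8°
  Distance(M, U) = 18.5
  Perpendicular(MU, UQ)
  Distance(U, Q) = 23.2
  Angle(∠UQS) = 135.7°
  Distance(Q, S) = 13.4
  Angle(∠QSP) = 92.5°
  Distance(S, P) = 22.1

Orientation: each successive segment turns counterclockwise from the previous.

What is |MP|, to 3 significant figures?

19.5

T is at the origin; TL runs at 142.5° with length 8.8, so L = (-6.98, 5.36). ∠TLG = 98.5° gives LG at -136° from the x-axis; with |LG| = 26.4, G = (-26.0, -13.0). ∠LGM = 119.9° gives GM at -75.9° from the x-axis; with |GM| = 16.6, M = (-21.9, -29.1). ∠GMU = 85.8° gives MU at 18.3° from the x-axis; with |MU| = 18.5, U = (-4.36, -23.3). MU is perpendicular to UQ, so UQ runs at 108°; with |UQ| = 23.2, Q = (-11.6, -1.25). ∠UQS = 135.7° gives QS at 153° from the x-axis; with |QS| = 13.4, S = (-23.5, 4.92). ∠QSP = 92.5° gives SP at -120° from the x-axis; with |SP| = 22.1, P = (-34.6, -14.2). Then |MP| = |P − M| = 19.5.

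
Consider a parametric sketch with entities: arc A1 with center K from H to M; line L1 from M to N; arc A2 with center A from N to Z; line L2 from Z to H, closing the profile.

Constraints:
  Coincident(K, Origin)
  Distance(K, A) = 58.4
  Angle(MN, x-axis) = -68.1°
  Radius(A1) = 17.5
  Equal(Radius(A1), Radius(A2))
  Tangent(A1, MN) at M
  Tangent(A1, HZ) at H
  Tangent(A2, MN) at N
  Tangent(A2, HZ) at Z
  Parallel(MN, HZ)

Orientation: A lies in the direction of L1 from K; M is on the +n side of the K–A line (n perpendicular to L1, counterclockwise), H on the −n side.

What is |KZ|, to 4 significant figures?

60.97

Tangency of A1 to both parallel lines with radius 17.5 puts M and H at K ± 17.5·n: M = (16.24, 6.527), H = (-16.24, -6.527). Equal radii place N and Z the same way about A: N = A + 17.5·n = (38.02, -47.66), Z = A − 17.5·n = (5.545, -60.71). Then |KZ| = |Z − K| = 60.97.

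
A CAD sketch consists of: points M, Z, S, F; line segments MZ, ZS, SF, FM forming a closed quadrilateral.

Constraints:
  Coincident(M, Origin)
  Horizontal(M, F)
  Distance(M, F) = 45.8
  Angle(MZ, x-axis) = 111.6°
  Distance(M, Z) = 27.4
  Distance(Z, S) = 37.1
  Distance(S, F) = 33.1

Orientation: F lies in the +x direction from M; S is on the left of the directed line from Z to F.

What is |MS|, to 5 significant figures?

38.323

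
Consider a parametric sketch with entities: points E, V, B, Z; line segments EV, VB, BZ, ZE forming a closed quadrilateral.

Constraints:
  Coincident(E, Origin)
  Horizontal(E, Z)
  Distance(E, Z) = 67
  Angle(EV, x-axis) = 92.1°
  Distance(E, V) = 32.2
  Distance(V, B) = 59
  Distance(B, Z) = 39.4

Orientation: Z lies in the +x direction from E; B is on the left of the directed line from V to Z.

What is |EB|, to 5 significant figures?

69.061

E is at the origin; E and Z share the same y with |EZ| = 67.0 and Z in +x, so Z = (67.0, 0). EV runs at 92.1° with |EV| = 32.2, so V = (-1.1799, 32.178). B is determined by |VB| = 59.0 and |BZ| = 39.4 together: it lies at the intersection of circle(V, 59.0) and circle(Z, 39.4). With |VZ| = 75.392, the foot of the radical line on VZ is 50.487 from V and the perpendicular offset is √(59.0² − 50.487²) = 30.530. Taking the left-of-VZ solution: B = (57.508, 38.240).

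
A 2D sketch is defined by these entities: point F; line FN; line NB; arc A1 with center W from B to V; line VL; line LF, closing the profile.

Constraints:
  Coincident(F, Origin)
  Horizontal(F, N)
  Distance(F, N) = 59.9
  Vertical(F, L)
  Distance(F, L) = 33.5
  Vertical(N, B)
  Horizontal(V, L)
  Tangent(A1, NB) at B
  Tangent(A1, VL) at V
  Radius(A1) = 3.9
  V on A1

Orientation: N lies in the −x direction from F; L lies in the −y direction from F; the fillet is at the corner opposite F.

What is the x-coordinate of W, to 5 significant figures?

-56.000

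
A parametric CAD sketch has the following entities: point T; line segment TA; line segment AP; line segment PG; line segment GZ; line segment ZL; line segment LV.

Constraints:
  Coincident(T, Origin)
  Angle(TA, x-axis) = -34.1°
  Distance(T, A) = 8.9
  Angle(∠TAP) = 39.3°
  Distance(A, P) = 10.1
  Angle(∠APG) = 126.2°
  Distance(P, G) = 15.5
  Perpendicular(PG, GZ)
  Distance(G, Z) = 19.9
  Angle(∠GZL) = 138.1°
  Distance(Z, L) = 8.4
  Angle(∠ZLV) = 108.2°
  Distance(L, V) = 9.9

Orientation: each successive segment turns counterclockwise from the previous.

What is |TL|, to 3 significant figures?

21.5

T is at the origin; TA runs at -34.1° with length 8.9, so A = (7.37, -4.99). ∠TAP = 39.3° gives AP at 107° from the x-axis; with |AP| = 10.1, P = (4.48, 4.69). ∠APG = 126.2° gives PG at 160° from the x-axis; with |PG| = 15.5, G = (-10.1, 9.89). PG ⟂ GZ, so GZ runs at -110°; with |GZ| = 19.9, Z = (-16.8, -8.86). ∠GZL = 138.1° gives ZL at -67.7° from the x-axis; with |ZL| = 8.4, L = (-13.6, -16.6). Then |TL| = |L − T| = 21.5.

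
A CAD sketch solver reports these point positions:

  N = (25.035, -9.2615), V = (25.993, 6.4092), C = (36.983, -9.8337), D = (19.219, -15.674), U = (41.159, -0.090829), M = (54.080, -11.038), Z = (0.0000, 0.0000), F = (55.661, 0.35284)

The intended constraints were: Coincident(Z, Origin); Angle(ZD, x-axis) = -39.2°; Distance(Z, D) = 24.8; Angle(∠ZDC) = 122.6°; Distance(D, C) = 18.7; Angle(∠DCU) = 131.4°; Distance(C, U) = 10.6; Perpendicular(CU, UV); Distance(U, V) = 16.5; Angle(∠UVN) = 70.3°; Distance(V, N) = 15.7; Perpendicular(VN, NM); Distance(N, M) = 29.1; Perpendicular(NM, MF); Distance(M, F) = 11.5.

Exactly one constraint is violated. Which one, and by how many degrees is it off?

Perpendicular(NM, MF) — off by 4.40°.

Z = (0.00, 0.00) ✓; ZD at -39.20° ✓; |ZD| = 24.80 ✓; ∠ZDC = 122.6° ✓; |DC| = 18.70 ✓; ∠DCU = 131.4° ✓; |CU| = 10.60 ✓; ∠(CU, UV) = 90.00° ✓; |UV| = 16.50 ✓; ∠UVN = 70.30° ✓; |VN| = 15.70 ✓; ∠(VN, NM) = 90.00° ✓; |NM| = 29.10 ✓; ∠(NM, MF) = 85.60° ✗; |MF| = 11.50 ✓.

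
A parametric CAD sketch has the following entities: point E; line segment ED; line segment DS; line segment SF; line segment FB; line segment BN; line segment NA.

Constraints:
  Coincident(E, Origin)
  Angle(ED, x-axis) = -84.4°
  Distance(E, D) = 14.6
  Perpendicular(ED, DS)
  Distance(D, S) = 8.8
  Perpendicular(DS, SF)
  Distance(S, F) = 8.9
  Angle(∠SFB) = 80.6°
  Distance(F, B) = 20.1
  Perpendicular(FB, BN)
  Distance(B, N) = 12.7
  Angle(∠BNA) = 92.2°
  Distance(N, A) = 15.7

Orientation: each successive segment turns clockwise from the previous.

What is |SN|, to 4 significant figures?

19.05

E is at the origin; ED runs at -84.4° with length 14.6, so D = (1.425, -14.53). ED ⟂ DS, so DS runs at -174.4°; with |DS| = 8.8, S = (-7.333, -15.39). DS ⟂ SF, so SF runs at 95.60°; with |SF| = 8.9, F = (-8.202, -6.532). ∠SFB = 80.6° gives FB at -3.800° from the x-axis; with |FB| = 20.1, B = (11.85, -7.864). The perpendicularity gives BN at right angles to FB, so BN runs at -93.80°; with |BN| = 12.7, N = (11.01, -20.54). Then |SN| = |N − S| = 19.05.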